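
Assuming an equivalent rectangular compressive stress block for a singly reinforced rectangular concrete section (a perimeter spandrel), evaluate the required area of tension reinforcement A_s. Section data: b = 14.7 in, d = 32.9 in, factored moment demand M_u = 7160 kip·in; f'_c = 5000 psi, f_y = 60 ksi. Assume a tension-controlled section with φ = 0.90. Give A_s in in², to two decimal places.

M_n = M_u/φ = 7160/0.90 = 7955.56 kip·in.
From M_n = 0.85 f'_c a b (d − a/2):
a = d − √(d² − 2M_n/(0.85 f'_c b)) = 32.9 − √(32.9² − 2 × 7955.56/(0.85 × 5 × 14.7)) = 4.130 in.
A_s = 0.85 f'_c a b / f_y = 0.85 × 5 × 4.130 × 14.7 / 60 = 4.300 in².

A_s ≈ 4.30 in²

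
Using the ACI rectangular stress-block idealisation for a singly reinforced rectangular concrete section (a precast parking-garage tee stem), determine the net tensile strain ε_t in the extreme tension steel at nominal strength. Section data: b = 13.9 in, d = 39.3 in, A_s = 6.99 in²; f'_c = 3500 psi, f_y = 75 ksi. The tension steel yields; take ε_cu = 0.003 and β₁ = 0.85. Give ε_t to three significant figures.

a = A_s f_y/(0.85 f'_c b) = 12.678 in.
β₁ = 0.85, so c = a/β₁ = 12.678/0.85 = 14.915 in.
From the linear strain diagram with ε_cu = 0.003: ε_t = 0.003 (d − c)/c = 0.003 × (39.3 − 14.915)/14.915 = 0.00490.
ε_t is between 0.004 and 0.005 — transition zone.

ε_t ≈ 0.00490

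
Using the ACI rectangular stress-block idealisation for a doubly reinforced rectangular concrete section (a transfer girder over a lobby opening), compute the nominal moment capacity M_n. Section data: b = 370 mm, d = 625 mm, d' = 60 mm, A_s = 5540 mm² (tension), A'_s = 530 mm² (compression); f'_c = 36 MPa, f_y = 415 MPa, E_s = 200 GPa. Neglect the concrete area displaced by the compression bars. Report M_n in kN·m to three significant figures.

M_n ≈ 1230 kN·m

Assume both tension and compression steel yield.
Net tension couple steel: A_s − A'_s = 5010 mm².
a = (A_s − A'_s) f_y / (0.85 f'_c b) = 2079150/(0.85 × 36 × 370) = 183.64 mm.
c = a/β₁ = 183.64/0.793 = 231.58 mm; ε'_s = 0.003(c − d')/c = 0.0022 ≥ f_y/E_s = 0.0021, so compression steel does yield.
M_n = (A_s − A'_s) f_y (d − a/2) + A'_s f_y (d − d') = [2079150 × (625 − 91.82) + 219950 × (625 − 60)] × 10⁻⁶ = 1108.56 + 124.27 = 1232.83 kN·m.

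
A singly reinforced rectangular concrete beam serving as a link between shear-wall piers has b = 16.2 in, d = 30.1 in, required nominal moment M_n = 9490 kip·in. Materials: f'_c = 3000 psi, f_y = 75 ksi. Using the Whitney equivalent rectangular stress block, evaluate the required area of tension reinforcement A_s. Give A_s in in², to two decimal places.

From M_n = 0.85 f'_c a b (d − a/2):
a = d − √(d² − 2M_n/(0.85 f'_c b)) = 30.1 − √(30.1² − 2 × 9490/(0.85 × 3 × 16.2)) = 8.968 in.
A_s = 0.85 f'_c a b / f_y = 0.85 × 3 × 8.968 × 16.2 / 75 = 4.940 in².

A_s ≈ 4.94 in²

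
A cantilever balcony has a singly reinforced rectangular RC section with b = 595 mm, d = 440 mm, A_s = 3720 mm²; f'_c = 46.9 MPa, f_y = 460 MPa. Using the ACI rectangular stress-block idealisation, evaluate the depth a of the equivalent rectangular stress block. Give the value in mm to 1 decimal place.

a ≈ 72.1 mm

T = A_s f_y = 3720 × 460 = 1711200 N = 1711.2 kN.
Setting C = 0.85 f'_c a b equal to T: a = 1711200/(0.85 × 46.9 × 595) = 72.1 mm.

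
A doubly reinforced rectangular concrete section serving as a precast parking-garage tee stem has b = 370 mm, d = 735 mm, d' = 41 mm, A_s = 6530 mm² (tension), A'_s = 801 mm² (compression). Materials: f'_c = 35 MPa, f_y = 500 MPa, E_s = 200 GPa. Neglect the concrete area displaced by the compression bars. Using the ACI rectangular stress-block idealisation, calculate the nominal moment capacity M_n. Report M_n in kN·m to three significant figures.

Assume both tension and compression steel yield.
Net tension couple steel: A_s − A'_s = 5729 mm².
a = (A_s − A'_s) f_y / (0.85 f'_c b) = 2864500/(0.85 × 35 × 370) = 260.23 mm.
c = a/β₁ = 260.23/0.8 = 325.29 mm; ε'_s = 0.003(c − d')/c = 0.0026 ≥ f_y/E_s = 0.0025, so compression steel does yield.
M_n = (A_s − A'_s) f_y (d − a/2) + A'_s f_y (d − d') = [2864500 × (735 − 130.115) + 400500 × (735 − 41)] × 10⁻⁶ = 1732.69 + 277.95 = 2010.64 kN·m.

M_n ≈ 2010 kN·m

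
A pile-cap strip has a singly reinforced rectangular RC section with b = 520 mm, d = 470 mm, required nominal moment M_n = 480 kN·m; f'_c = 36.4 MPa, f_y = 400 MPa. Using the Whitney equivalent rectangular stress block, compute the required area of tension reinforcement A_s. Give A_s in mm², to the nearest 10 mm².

A_s ≈ 2750 mm²

With M_n = 0.85 f'_c a b (d − a/2), solve the quadratic for a:
a = d − √(d² − 2M_n/(0.85 f'_c b)) = 470 − √(470² − 2 × 480×10⁶/(0.85 × 36.4 × 520)) = 68.46 mm.
A_s = 0.85 f'_c a b / f_y = 0.85 × 36.4 × 68.46 × 520 / 400 = 2753.6 mm².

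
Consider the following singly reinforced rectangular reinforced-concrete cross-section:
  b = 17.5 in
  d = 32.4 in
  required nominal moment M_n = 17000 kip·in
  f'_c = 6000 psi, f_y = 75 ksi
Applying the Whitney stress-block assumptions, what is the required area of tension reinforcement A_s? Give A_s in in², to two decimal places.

A_s ≈ 7.78 in²

From M_n = 0.85 f'_c a b (d − a/2):
a = d − √(d² − 2M_n/(0.85 f'_c b)) = 32.4 − √(32.4² − 2 × 17000/(0.85 × 6 × 17.5)) = 6.539 in.
A_s = 0.85 f'_c a b / f_y = 0.85 × 6 × 6.539 × 17.5 / 75 = 7.781 in².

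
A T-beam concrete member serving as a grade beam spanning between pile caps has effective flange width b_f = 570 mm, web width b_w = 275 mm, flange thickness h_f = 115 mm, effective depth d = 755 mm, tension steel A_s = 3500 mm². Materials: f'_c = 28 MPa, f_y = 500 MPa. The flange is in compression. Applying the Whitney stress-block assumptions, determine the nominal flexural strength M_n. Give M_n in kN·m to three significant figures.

Tension: T = A_s f_y = 3500 × 500 = 1750000 N.
Try a within the flange: a = T/(0.85 f'_c b_f) = 1750000/(0.85 × 28 × 570) = 129.00 mm.
a = 129.00 > h_f = 115 mm: the block extends into the web. Split into flange-overhang and web parts.
C_f = 0.85 f'_c (b_f − b_w) h_f = 0.85 × 28 × (570 − 275) × 115 = 807415 N.
Remaining web compression depth: a_w = (T − C_f)/(0.85 f'_c b_w) = (1750000 − 807415)/(0.85 × 28 × 275) = 144.02 mm.
M_n = C_f(d − h_f/2) + (T − C_f)(d − a_w/2) = 807415 × (755 − 57.5) + 942585 × (755 − 72.01) = 563.17 + 643.78 = 1206.95 × 10⁶ N·mm.
M_n = 1206.95 kN·m.

M_n ≈ 1210 kN·m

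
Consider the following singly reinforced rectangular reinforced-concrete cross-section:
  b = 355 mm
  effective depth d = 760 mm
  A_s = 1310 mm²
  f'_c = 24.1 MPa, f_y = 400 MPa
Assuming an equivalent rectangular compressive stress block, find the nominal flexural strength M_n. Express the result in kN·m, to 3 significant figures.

T = A_s f_y = 1310 × 400 = 524000 N = 524 kN.
From C = T: a = T/(0.85 f'_c b) = 524000/(0.85 × 24.1 × 355) = 72.06 mm.
M_n = T(d − a/2) = 524 kN × (760 − 36.03) mm = 379.36 kN·m.

M_n ≈ 379 kN·m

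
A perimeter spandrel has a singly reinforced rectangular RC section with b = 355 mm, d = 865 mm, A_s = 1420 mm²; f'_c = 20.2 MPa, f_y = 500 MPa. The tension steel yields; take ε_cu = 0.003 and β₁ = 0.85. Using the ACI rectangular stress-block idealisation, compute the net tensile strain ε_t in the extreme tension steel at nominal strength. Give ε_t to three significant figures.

a = A_s f_y/(0.85 f'_c b) = 116.48 mm.
β₁ = 0.85, so c = a/β₁ = 116.48/0.85 = 137.04 mm.
From the linear strain diagram with ε_cu = 0.003: ε_t = 0.003 (d − c)/c = 0.003 × (865 − 137.04)/137.04 = 0.0159.
Since ε_t ≥ 0.005, the section is tension-controlled.

ε_t ≈ 0.0159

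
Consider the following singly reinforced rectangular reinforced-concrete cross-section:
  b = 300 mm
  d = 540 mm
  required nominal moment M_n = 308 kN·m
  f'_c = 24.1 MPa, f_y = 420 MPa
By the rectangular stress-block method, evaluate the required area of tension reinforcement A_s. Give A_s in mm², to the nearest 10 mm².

A_s ≈ 1500 mm²

With M_n = 0.85 f'_c a b (d − a/2), solve the quadratic for a:
a = d − √(d² − 2M_n/(0.85 f'_c b)) = 540 − √(540² − 2 × 308×10⁶/(0.85 × 24.1 × 300)) = 102.55 mm.
A_s = 0.85 f'_c a b / f_y = 0.85 × 24.1 × 102.55 × 300 / 420 = 1500.5 mm².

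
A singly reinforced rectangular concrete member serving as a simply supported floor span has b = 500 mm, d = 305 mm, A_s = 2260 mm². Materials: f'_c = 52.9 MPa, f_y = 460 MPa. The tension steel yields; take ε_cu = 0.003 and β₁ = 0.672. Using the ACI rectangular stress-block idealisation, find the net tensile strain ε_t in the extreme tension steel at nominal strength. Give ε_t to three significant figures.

a = A_s f_y/(0.85 f'_c b) = 46.24 mm.
β₁ = 0.672, so c = a/β₁ = 46.24/0.672 = 68.81 mm.
From the linear strain diagram with ε_cu = 0.003: ε_t = 0.003 (d − c)/c = 0.003 × (305 − 68.81)/68.81 = 0.0103.
Since ε_t ≥ 0.005, the section is tension-controlled.

ε_t ≈ 0.0103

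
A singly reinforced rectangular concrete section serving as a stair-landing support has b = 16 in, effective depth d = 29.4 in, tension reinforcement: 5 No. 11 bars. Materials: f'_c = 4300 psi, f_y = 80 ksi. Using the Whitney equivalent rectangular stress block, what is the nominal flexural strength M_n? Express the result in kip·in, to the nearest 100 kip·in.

M_n ≈ 15000 kip·in

A_s = 5 × 1.56 = 7.8 in².
T = A_s f_y = 7.8 × 80 = 624 kips.
a = T/(0.85 f'_c b) = 624/(0.85 × 4.3 × 16) = 10.670 in.
M_n = T(d − a/2) = 624 × (29.4 − 5.335) = 15016.6 kip·in.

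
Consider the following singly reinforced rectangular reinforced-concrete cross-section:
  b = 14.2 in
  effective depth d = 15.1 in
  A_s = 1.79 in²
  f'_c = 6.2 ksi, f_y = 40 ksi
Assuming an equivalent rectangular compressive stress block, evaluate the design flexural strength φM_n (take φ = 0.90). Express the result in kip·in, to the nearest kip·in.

T = A_s f_y = 1.79 × 40 = 71.6 kips.
a = T/(0.85 f'_c b) = 71.6/(0.85 × 6.2 × 14.2) = 0.957 in.
M_n = T(d − a/2) = 71.6 × (15.1 − 0.4785) = 1046.9 kip·in.
φM_n = 0.90 × 1046.9 = 942.2 kip·in.

φM_n ≈ 942 kip·in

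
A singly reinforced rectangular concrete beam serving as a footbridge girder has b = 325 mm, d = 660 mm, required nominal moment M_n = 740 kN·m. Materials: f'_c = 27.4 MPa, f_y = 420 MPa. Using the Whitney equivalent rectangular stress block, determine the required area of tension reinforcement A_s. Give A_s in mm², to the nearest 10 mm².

With M_n = 0.85 f'_c a b (d − a/2), solve the quadratic for a:
a = d − √(d² − 2M_n/(0.85 f'_c b)) = 660 − √(660² − 2 × 740×10⁶/(0.85 × 27.4 × 325)) = 170.03 mm.
A_s = 0.85 f'_c a b / f_y = 0.85 × 27.4 × 170.03 × 325 / 420 = 3064.3 mm².

A_s ≈ 3060 mm²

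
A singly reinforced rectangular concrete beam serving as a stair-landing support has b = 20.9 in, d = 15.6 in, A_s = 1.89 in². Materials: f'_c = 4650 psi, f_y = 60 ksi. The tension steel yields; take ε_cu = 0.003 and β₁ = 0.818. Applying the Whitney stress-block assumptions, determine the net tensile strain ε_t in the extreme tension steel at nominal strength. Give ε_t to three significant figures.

a = A_s f_y/(0.85 f'_c b) = 1.373 in.
β₁ = 0.818, so c = a/β₁ = 1.373/0.818 = 1.678 in.
From the linear strain diagram with ε_cu = 0.003: ε_t = 0.003 (d − c)/c = 0.003 × (15.6 − 1.678)/1.678 = 0.0249.
Since ε_t ≥ 0.005, the section is tension-controlled.

ε_t ≈ 0.0249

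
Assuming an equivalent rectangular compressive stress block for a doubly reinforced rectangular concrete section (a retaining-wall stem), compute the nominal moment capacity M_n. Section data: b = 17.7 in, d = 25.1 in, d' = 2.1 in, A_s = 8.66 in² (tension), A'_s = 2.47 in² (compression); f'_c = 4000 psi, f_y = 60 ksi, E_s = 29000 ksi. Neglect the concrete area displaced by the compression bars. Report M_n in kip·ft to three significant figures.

Assume both steels yield.
a = (A_s − A'_s) f_y/(0.85 f'_c b) = (8.66 − 2.47) × 60/(0.85 × 4 × 17.7) = 6.171 in.
c = a/β₁ = 6.171/0.85 = 7.260 in; ε'_s = 0.003(c − d')/c = 0.0021 ≥ ε_y = 0.0021, so the compression steel yields.
M_n = (A_s − A'_s) f_y (d − a/2) + A'_s f_y (d − d') = 371.4 × (25.1 − 3.0855) + 148.2 × (25.1 − 2.1) = 8176.2 + 3408.6 = 11584.8 kip·in = 11584.8/12 = 965.40 kip·ft.

M_n ≈ 965 kip·ft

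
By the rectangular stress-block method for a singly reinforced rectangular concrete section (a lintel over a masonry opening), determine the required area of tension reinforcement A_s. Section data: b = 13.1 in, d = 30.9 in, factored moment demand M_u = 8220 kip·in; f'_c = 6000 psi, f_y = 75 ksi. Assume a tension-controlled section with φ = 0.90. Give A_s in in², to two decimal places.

A_s ≈ 4.27 in²

M_n = M_u/φ = 8220/0.90 = 9133.33 kip·in.
From M_n = 0.85 f'_c a b (d − a/2):
a = d − √(d² − 2M_n/(0.85 f'_c b)) = 30.9 − √(30.9² − 2 × 9133.33/(0.85 × 6 × 13.1)) = 4.796 in.
A_s = 0.85 f'_c a b / f_y = 0.85 × 6 × 4.796 × 13.1 / 75 = 4.272 in².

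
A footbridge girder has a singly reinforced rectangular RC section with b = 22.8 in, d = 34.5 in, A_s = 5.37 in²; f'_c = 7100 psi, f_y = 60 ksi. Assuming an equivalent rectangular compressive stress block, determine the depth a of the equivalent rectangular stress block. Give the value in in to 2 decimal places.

a ≈ 2.34 in

T = A_s f_y = 5.37 × 60 = 322.2 kips.
a = T/(0.85 f'_c b) = 322.2/(0.85 × 7.1 × 22.8) = 2.34 in.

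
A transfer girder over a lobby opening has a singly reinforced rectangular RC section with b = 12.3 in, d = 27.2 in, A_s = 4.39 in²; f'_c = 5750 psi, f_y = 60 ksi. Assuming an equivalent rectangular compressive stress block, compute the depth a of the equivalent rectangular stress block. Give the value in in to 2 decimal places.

T = A_s f_y = 4.39 × 60 = 263.4 kips.
a = T/(0.85 f'_c b) = 263.4/(0.85 × 5.75 × 12.3) = 4.38 in.

a ≈ 4.38 in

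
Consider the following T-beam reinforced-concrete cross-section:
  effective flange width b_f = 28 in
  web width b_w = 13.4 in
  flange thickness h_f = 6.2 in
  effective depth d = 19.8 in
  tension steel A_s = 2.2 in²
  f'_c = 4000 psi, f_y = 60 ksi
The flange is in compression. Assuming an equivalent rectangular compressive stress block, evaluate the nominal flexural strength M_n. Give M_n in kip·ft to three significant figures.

Tension: T = A_s f_y = 2.2 × 60 = 132 kips.
Try a within the flange: a = T/(0.85 f'_c b_f) = 132/(0.85 × 4 × 28) = 1.387 in.
Since a = 1.387 ≤ h_f = 6.2 in, the stress block lies entirely in the flange; analyse as a rectangular beam of width b_f.
M_n = T(d − a/2) = 132 × (19.8 − 0.6935) = 2522.1 kip·in.
M_n = 2522.1/12 = 210.18 kip·ft.

M_n ≈ 210 kip·ft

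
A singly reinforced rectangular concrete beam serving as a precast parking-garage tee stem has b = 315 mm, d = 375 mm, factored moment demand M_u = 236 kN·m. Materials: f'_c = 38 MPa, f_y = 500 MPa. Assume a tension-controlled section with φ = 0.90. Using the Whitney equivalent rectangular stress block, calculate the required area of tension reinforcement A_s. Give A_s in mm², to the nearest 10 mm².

A_s ≈ 1560 mm²

M_n = M_u/φ = 236/0.90 = 262.222 kN·m.
With M_n = 0.85 f'_c a b (d − a/2), solve the quadratic for a:
a = d − √(d² − 2M_n/(0.85 f'_c b)) = 375 − √(375² − 2 × 262.222×10⁶/(0.85 × 38 × 315)) = 76.54 mm.
A_s = 0.85 f'_c a b / f_y = 0.85 × 38 × 76.54 × 315 / 500 = 1557.5 mm².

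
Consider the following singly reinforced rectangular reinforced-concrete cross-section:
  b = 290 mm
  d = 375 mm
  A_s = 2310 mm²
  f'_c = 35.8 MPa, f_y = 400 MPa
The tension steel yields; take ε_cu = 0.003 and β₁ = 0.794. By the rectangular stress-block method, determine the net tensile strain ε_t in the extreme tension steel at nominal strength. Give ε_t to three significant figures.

a = A_s f_y/(0.85 f'_c b) = 104.71 mm.
β₁ = 0.794, so c = a/β₁ = 104.71/0.794 = 131.88 mm.
From the linear strain diagram with ε_cu = 0.003: ε_t = 0.003 (d − c)/c = 0.003 × (375 − 131.88)/131.88 = 0.00553.
Since ε_t ≥ 0.005, the section is tension-controlled.

ε_t ≈ 0.00553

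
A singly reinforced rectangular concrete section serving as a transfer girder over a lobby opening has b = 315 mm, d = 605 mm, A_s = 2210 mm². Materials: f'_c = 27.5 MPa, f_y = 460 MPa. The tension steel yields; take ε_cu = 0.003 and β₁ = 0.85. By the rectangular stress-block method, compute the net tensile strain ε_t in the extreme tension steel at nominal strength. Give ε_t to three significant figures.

ε_t ≈ 0.00817

a = A_s f_y/(0.85 f'_c b) = 138.07 mm.
β₁ = 0.85, so c = a/β₁ = 138.07/0.85 = 162.44 mm.
From the linear strain diagram with ε_cu = 0.003: ε_t = 0.003 (d − c)/c = 0.003 × (605 − 162.44)/162.44 = 0.00817.
Since ε_t ≥ 0.005, the section is tension-controlled.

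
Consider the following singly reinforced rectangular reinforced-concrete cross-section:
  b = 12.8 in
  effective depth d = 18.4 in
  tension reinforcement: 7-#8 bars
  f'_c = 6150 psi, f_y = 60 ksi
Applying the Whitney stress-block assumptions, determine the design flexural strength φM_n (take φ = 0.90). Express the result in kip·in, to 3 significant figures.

A_s = 7 × 0.79 = 5.53 in².
T = A_s f_y = 5.53 × 60 = 331.8 kips.
a = T/(0.85 f'_c b) = 331.8/(0.85 × 6.15 × 12.8) = 4.959 in.
M_n = T(d − a/2) = 331.8 × (18.4 − 2.4795) = 5282.4 kip·in.
φM_n = 0.90 × 5282.4 = 4754.2 kip·in.

φM_n ≈ 4750 kip·in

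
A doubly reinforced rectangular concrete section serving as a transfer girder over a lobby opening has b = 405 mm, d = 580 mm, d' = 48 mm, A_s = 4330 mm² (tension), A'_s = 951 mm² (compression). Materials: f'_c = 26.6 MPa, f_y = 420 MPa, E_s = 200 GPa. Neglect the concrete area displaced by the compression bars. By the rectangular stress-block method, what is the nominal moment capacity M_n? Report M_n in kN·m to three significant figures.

Assume both tension and compression steel yield.
Net tension couple steel: A_s − A'_s = 3379 mm².
a = (A_s − A'_s) f_y / (0.85 f'_c b) = 1419180/(0.85 × 26.6 × 405) = 154.98 mm.
c = a/β₁ = 154.98/0.85 = 182.33 mm; ε'_s = 0.003(c − d')/c = 0.0022 ≥ f_y/E_s = 0.0021, so compression steel does yield.
M_n = (A_s − A'_s) f_y (d − a/2) + A'_s f_y (d − d') = [1419180 × (580 − 77.49) + 399420 × (580 − 48)] × 10⁻⁶ = 713.15 + 212.49 = 925.64 kN·m.

M_n ≈ 926 kN·m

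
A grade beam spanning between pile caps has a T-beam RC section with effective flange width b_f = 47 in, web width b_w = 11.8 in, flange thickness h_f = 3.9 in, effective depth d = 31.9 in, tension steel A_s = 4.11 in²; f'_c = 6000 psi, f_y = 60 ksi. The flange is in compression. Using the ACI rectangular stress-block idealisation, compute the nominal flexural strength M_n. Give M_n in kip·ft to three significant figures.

Tension: T = A_s f_y = 4.11 × 60 = 246.6 kips.
Try a within the flange: a = T/(0.85 f'_c b_f) = 246.6/(0.85 × 6 × 47) = 1.029 in.
Since a = 1.029 ≤ h_f = 3.9 in, the stress block lies entirely in the flange; analyse as a rectangular beam of width b_f.
M_n = T(d − a/2) = 246.6 × (31.9 − 0.5145) = 7739.7 kip·in.
M_n = 7739.7/12 = 644.98 kip·ft.

M_n ≈ 645 kip·ft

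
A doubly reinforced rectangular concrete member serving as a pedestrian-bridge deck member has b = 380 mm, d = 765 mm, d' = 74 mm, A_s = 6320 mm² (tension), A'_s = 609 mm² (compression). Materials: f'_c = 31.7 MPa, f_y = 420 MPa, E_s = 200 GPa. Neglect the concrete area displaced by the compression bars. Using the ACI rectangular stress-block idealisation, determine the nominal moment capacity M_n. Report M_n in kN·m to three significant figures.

M_n ≈ 1730 kN·m

Assume both tension and compression steel yield.
Net tension couple steel: A_s − A'_s = 5711 mm².
a = (A_s − A'_s) f_y / (0.85 f'_c b) = 2398620/(0.85 × 31.7 × 380) = 234.26 mm.
c = a/β₁ = 234.26/0.824 = 284.30 mm; ε'_s = 0.003(c − d')/c = 0.0022 ≥ f_y/E_s = 0.0021, so compression steel does yield.
M_n = (A_s − A'_s) f_y (d − a/2) + A'_s f_y (d − d') = [2398620 × (765 − 117.13) + 255780 × (765 − 74)] × 10⁻⁶ = 1553.99 + 176.74 = 1730.73 kN·m.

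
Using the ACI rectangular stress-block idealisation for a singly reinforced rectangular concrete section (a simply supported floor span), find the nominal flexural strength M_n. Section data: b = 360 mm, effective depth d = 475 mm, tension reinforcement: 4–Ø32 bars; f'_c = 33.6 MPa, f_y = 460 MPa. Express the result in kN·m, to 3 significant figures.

M_n ≈ 596 kN·m

A_s = 4 × 804 = 3216 mm².
T = A_s f_y = 3216 × 460 = 1479360 N = 1479.36 kN.
From C = T: a = T/(0.85 f'_c b) = 1479360/(0.85 × 33.6 × 360) = 143.88 mm.
M_n = T(d − a/2) = 1479.36 kN × (475 − 71.94) mm = 596.27 kN·m.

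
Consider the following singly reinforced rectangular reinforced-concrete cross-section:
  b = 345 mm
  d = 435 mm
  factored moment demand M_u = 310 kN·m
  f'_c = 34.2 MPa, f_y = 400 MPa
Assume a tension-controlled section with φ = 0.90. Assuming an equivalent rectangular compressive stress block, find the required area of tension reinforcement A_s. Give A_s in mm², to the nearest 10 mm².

M_n = M_u/φ = 310/0.90 = 344.444 kN·m.
With M_n = 0.85 f'_c a b (d − a/2), solve the quadratic for a:
a = d − √(d² − 2M_n/(0.85 f'_c b)) = 435 − √(435² − 2 × 344.444×10⁶/(0.85 × 34.2 × 345)) = 87.82 mm.
A_s = 0.85 f'_c a b / f_y = 0.85 × 34.2 × 87.82 × 345 / 400 = 2201.9 mm².

A_s ≈ 2200 mm²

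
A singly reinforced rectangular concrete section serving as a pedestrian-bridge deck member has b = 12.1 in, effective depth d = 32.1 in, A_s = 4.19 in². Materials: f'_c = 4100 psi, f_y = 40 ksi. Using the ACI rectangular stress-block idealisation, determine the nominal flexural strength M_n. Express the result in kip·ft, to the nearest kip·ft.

M_n ≈ 421 kip·ft

T = A_s f_y = 4.19 × 40 = 167.6 kips.
a = T/(0.85 f'_c b) = 167.6/(0.85 × 4.1 × 12.1) = 3.975 in.
M_n = T(d − a/2) = 167.6 × (32.1 − 1.9875) = 5046.9 kip·in = 5046.9/12 = 420.58 kip·ft.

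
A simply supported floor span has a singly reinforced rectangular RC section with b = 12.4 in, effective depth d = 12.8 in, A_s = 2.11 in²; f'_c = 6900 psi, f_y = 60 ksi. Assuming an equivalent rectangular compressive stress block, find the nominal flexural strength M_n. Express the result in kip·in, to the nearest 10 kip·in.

M_n ≈ 1510 kip·in

T = A_s f_y = 2.11 × 60 = 126.6 kips.
a = T/(0.85 f'_c b) = 126.6/(0.85 × 6.9 × 12.4) = 1.741 in.
M_n = T(d − a/2) = 126.6 × (12.8 − 0.8705) = 1510.3 kip·in.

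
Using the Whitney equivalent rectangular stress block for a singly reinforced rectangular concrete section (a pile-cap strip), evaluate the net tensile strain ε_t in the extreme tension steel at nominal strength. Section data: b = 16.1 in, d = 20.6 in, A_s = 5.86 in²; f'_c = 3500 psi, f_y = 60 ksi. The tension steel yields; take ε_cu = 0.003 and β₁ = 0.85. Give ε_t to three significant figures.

a = A_s f_y/(0.85 f'_c b) = 7.341 in.
β₁ = 0.85, so c = a/β₁ = 7.341/0.85 = 8.636 in.
From the linear strain diagram with ε_cu = 0.003: ε_t = 0.003 (d − c)/c = 0.003 × (20.6 − 8.636)/8.636 = 0.00416.
ε_t is between 0.004 and 0.005 — transition zone.

ε_t ≈ 0.00416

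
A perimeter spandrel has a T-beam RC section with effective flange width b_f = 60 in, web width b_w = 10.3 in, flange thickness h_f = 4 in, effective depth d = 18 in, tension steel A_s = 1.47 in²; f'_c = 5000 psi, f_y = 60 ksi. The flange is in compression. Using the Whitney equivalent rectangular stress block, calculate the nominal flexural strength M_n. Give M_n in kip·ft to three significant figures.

M_n ≈ 131 kip·ft

Tension: T = A_s f_y = 1.47 × 60 = 88.2 kips.
Try a within the flange: a = T/(0.85 f'_c b_f) = 88.2/(0.85 × 5 × 60) = 0.346 in.
Since a = 0.346 ≤ h_f = 4 in, the stress block lies entirely in the flange; analyse as a rectangular beam of width b_f.
M_n = T(d − a/2) = 88.2 × (18 − 0.173) = 1572.3 kip·in.
M_n = 1572.3/12 = 131.03 kip·ft.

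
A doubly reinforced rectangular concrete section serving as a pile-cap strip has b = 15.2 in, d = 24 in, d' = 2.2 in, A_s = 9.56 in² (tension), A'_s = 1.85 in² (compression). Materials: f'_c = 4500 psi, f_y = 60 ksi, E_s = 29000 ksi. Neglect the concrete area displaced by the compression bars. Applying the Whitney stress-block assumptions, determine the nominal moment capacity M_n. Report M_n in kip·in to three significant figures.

M_n ≈ 11700 kip·in

Assume both steels yield.
a = (A_s − A'_s) f_y/(0.85 f'_c b) = (9.56 − 1.85) × 60/(0.85 × 4.5 × 15.2) = 7.957 in.
c = a/β₁ = 7.957/0.825 = 9.645 in; ε'_s = 0.003(c − d')/c = 0.0023 ≥ ε_y = 0.0021, so the compression steel yields.
M_n = (A_s − A'_s) f_y (d − a/2) + A'_s f_y (d − d') = 462.6 × (24 − 3.9785) + 111 × (24 − 2.2) = 9261.9 + 2419.8 = 11681.7 kip·in.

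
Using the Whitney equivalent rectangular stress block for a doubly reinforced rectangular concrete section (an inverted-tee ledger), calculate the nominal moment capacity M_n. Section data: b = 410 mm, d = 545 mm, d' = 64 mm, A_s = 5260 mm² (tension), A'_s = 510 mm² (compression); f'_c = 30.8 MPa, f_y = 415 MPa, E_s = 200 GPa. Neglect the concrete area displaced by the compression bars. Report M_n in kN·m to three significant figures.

Assume both tension and compression steel yield.
Net tension couple steel: A_s − A'_s = 4750 mm².
a = (A_s − A'_s) f_y / (0.85 f'_c b) = 1971250/(0.85 × 30.8 × 410) = 183.65 mm.
c = a/β₁ = 183.65/0.83 = 221.27 mm; ε'_s = 0.003(c − d')/c = 0.0021 ≥ f_y/E_s = 0.0021, so compression steel does yield.
M_n = (A_s − A'_s) f_y (d − a/2) + A'_s f_y (d − d') = [1971250 × (545 − 91.825) + 211650 × (545 − 64)] × 10⁻⁶ = 893.32 + 101.80 = 995.12 kN·m.

M_n ≈ 995 kN·m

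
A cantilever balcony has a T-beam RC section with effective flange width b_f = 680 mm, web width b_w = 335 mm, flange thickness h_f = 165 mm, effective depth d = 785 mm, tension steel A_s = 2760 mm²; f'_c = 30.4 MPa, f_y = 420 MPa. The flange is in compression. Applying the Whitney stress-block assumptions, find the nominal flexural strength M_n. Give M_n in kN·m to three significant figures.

Tension: T = A_s f_y = 2760 × 420 = 1159200 N.
Try a within the flange: a = T/(0.85 f'_c b_f) = 1159200/(0.85 × 30.4 × 680) = 65.97 mm.
Since a = 65.97 ≤ h_f = 165 mm, the stress block lies entirely in the flange; analyse as a rectangular beam of width b_f.
M_n = T(d − a/2) = 1159200 × (785 − 32.985) = 871.74 × 10⁶ N·mm.
M_n = 871.74 kN·m.

M_n ≈ 872 kN·m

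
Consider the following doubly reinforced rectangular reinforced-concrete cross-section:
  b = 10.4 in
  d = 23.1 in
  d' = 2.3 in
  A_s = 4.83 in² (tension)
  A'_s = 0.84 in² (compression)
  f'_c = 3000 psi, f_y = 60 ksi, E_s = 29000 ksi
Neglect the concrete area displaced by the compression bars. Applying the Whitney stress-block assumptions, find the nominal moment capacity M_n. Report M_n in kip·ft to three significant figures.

M_n ≈ 458 kip·ft

Assume both steels yield.
a = (A_s − A'_s) f_y/(0.85 f'_c b) = (4.83 − 0.84) × 60/(0.85 × 3 × 10.4) = 9.027 in.
c = a/β₁ = 9.027/0.85 = 10.620 in; ε'_s = 0.003(c − d')/c = 0.0024 ≥ ε_y = 0.0021, so the compression steel yields.
M_n = (A_s − A'_s) f_y (d − a/2) + A'_s f_y (d − d') = 239.4 × (23.1 − 4.5135) + 50.4 × (23.1 − 2.3) = 4449.6 + 1048.3 = 5497.9 kip·in = 5497.9/12 = 458.16 kip·ft.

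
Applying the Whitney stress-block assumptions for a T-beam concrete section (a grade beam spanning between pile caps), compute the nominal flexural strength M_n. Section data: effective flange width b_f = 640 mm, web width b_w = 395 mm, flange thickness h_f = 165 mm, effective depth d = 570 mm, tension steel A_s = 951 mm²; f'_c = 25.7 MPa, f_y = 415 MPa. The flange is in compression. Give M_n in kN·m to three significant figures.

Tension: T = A_s f_y = 951 × 415 = 394665 N.
Try a within the flange: a = T/(0.85 f'_c b_f) = 394665/(0.85 × 25.7 × 640) = 28.23 mm.
Since a = 28.23 ≤ h_f = 165 mm, the stress block lies entirely in the flange; analyse as a rectangular beam of width b_f.
M_n = T(d − a/2) = 394665 × (570 − 14.115) = 219.39 × 10⁶ N·mm.
M_n = 219.39 kN·m.

M_n ≈ 219 kN·m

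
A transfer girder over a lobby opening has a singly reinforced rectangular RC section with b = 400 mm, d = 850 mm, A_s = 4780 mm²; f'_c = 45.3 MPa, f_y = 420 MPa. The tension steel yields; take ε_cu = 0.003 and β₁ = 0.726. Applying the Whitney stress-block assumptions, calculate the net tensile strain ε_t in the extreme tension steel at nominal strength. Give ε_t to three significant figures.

a = A_s f_y/(0.85 f'_c b) = 130.35 mm.
β₁ = 0.726, so c = a/β₁ = 130.35/0.726 = 179.55 mm.
From the linear strain diagram with ε_cu = 0.003: ε_t = 0.003 (d − c)/c = 0.003 × (850 − 179.55)/179.55 = 0.0112.
Since ε_t ≥ 0.005, the section is tension-controlled.

ε_t ≈ 0.0112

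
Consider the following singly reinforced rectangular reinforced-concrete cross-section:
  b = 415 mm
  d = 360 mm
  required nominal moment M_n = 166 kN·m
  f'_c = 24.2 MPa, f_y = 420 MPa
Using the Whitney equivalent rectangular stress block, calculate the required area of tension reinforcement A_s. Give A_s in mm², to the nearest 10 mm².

With M_n = 0.85 f'_c a b (d − a/2), solve the quadratic for a:
a = d − √(d² − 2M_n/(0.85 f'_c b)) = 360 − √(360² − 2 × 166×10⁶/(0.85 × 24.2 × 415)) = 58.82 mm.
A_s = 0.85 f'_c a b / f_y = 0.85 × 24.2 × 58.82 × 415 / 420 = 1195.5 mm².

A_s ≈ 1200 mm²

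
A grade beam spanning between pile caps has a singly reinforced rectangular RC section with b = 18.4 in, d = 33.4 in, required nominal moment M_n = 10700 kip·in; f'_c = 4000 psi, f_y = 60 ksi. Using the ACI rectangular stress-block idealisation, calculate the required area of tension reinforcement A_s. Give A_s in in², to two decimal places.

A_s ≈ 5.83 in²

From M_n = 0.85 f'_c a b (d − a/2):
a = d − √(d² − 2M_n/(0.85 f'_c b)) = 33.4 − √(33.4² − 2 × 10700/(0.85 × 4 × 18.4)) = 5.588 in.
A_s = 0.85 f'_c a b / f_y = 0.85 × 4 × 5.588 × 18.4 / 60 = 5.826 in².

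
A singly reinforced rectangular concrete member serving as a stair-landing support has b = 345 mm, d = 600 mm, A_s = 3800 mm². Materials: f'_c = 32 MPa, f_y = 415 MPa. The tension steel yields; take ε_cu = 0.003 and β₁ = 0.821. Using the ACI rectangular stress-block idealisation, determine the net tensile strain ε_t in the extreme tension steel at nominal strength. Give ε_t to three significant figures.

a = A_s f_y/(0.85 f'_c b) = 168.05 mm.
β₁ = 0.821, so c = a/β₁ = 168.05/0.821 = 204.69 mm.
From the linear strain diagram with ε_cu = 0.003: ε_t = 0.003 (d − c)/c = 0.003 × (600 − 204.69)/204.69 = 0.00579.
Since ε_t ≥ 0.005, the section is tension-controlled.

ε_t ≈ 0.00579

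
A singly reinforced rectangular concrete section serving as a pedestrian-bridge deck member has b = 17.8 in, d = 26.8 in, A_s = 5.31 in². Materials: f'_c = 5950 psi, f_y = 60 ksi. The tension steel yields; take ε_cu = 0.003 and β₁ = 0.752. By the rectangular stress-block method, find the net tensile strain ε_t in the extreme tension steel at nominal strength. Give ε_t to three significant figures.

ε_t ≈ 0.0141

a = A_s f_y/(0.85 f'_c b) = 3.539 in.
β₁ = 0.752, so c = a/β₁ = 3.539/0.752 = 4.706 in.
From the linear strain diagram with ε_cu = 0.003: ε_t = 0.003 (d − c)/c = 0.003 × (26.8 − 4.706)/4.706 = 0.0141.
Since ε_t ≥ 0.005, the section is tension-controlled.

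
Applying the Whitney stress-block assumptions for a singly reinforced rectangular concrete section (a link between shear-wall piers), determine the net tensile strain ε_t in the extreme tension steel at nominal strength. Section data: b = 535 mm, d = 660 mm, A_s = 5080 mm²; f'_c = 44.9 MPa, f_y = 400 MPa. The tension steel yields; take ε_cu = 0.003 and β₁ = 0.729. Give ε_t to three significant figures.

a = A_s f_y/(0.85 f'_c b) = 99.52 mm.
β₁ = 0.729, so c = a/β₁ = 99.52/0.729 = 136.52 mm.
From the linear strain diagram with ε_cu = 0.003: ε_t = 0.003 (d − c)/c = 0.003 × (660 − 136.52)/136.52 = 0.0115.
Since ε_t ≥ 0.005, the section is tension-controlled.

ε_t ≈ 0.0115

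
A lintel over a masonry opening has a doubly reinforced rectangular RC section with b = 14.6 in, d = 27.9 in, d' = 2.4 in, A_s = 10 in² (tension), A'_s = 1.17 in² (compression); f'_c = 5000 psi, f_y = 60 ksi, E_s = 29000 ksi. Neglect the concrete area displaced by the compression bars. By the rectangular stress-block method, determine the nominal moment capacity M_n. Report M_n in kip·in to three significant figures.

Assume both steels yield.
a = (A_s − A'_s) f_y/(0.85 f'_c b) = (10 − 1.17) × 60/(0.85 × 5 × 14.6) = 8.538 in.
c = a/β₁ = 8.538/0.8 = 10.673 in; ε'_s = 0.003(c − d')/c = 0.0023 ≥ ε_y = 0.0021, so the compression steel yields.
M_n = (A_s − A'_s) f_y (d − a/2) + A'_s f_y (d − d') = 529.8 × (27.9 − 4.269) + 70.2 × (27.9 − 2.4) = 12519.7 + 1790.1 = 14309.8 kip·in.

M_n ≈ 14300 kip·in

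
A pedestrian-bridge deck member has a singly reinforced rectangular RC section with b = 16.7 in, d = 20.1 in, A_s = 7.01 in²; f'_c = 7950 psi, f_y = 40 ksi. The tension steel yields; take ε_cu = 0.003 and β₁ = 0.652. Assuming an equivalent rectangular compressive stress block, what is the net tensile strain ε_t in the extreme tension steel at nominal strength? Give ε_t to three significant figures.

a = A_s f_y/(0.85 f'_c b) = 2.485 in.
β₁ = 0.652, so c = a/β₁ = 2.485/0.652 = 3.811 in.
From the linear strain diagram with ε_cu = 0.003: ε_t = 0.003 (d − c)/c = 0.003 × (20.1 − 3.811)/3.811 = 0.0128.
Since ε_t ≥ 0.005, the section is tension-controlled.

ε_t ≈ 0.0128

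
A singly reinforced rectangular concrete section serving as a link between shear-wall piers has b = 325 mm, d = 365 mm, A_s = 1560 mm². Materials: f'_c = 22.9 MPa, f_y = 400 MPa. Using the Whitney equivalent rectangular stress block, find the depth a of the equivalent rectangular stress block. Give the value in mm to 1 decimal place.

T = A_s f_y = 1560 × 400 = 624000 N = 624 kN.
Setting C = 0.85 f'_c a b equal to T: a = 624000/(0.85 × 22.9 × 325) = 98.6 mm.

a ≈ 98.6 mm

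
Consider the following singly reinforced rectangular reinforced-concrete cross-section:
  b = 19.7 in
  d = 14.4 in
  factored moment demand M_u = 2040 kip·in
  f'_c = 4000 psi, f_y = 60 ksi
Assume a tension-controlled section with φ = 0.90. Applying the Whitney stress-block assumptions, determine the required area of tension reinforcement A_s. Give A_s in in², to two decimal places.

A_s ≈ 2.88 in²

M_n = M_u/φ = 2040/0.90 = 2266.67 kip·in.
From M_n = 0.85 f'_c a b (d − a/2):
a = d − √(d² − 2M_n/(0.85 f'_c b)) = 14.4 − √(14.4² − 2 × 2266.67/(0.85 × 4 × 19.7)) = 2.581 in.
A_s = 0.85 f'_c a b / f_y = 0.85 × 4 × 2.581 × 19.7 / 60 = 2.881 in².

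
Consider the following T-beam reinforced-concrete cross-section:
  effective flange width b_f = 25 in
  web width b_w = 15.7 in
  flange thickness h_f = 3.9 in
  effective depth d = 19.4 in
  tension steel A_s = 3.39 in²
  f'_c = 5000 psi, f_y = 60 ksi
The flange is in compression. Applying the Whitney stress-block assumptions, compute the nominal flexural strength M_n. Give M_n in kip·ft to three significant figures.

M_n ≈ 313 kip·ft

Tension: T = A_s f_y = 3.39 × 60 = 203.4 kips.
Try a within the flange: a = T/(0.85 f'_c b_f) = 203.4/(0.85 × 5 × 25) = 1.914 in.
Since a = 1.914 ≤ h_f = 3.9 in, the stress block lies entirely in the flange; analyse as a rectangular beam of width b_f.
M_n = T(d − a/2) = 203.4 × (19.4 − 0.957) = 3751.3 kip·in.
M_n = 3751.3/12 = 312.61 kip·ft.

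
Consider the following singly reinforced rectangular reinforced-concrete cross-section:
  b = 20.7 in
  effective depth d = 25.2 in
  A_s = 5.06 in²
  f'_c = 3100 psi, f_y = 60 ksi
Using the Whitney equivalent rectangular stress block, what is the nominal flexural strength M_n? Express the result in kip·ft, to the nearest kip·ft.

M_n ≈ 567 kip·ft

T = A_s f_y = 5.06 × 60 = 303.6 kips.
a = T/(0.85 f'_c b) = 303.6/(0.85 × 3.1 × 20.7) = 5.566 in.
M_n = T(d − a/2) = 303.6 × (25.2 − 2.783) = 6805.8 kip·in = 6805.8/12 = 567.15 kip·ft.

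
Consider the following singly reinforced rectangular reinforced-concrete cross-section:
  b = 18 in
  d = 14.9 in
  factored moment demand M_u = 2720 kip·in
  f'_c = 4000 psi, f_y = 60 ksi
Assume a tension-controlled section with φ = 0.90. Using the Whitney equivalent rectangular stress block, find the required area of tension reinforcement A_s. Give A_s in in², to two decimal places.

A_s ≈ 3.87 in²

M_n = M_u/φ = 2720/0.90 = 3022.22 kip·in.
From M_n = 0.85 f'_c a b (d − a/2):
a = d − √(d² − 2M_n/(0.85 f'_c b)) = 14.9 − √(14.9² − 2 × 3022.22/(0.85 × 4 × 18)) = 3.798 in.
A_s = 0.85 f'_c a b / f_y = 0.85 × 4 × 3.798 × 18 / 60 = 3.874 in².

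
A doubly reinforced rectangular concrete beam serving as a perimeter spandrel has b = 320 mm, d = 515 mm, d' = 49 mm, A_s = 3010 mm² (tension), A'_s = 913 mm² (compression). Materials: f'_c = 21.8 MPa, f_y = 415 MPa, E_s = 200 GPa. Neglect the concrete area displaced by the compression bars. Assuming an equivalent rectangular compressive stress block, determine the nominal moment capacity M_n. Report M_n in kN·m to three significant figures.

Assume both tension and compression steel yield.
Net tension couple steel: A_s − A'_s = 2097 mm².
a = (A_s − A'_s) f_y / (0.85 f'_c b) = 870255/(0.85 × 21.8 × 320) = 146.76 mm.
c = a/β₁ = 146.76/0.85 = 172.66 mm; ε'_s = 0.003(c − d')/c = 0.0021 ≥ f_y/E_s = 0.0021, so compression steel does yield.
M_n = (A_s − A'_s) f_y (d − a/2) + A'_s f_y (d − d') = [870255 × (515 − 73.38) + 378895 × (515 − 49)] × 10⁻⁶ = 384.32 + 176.57 = 560.89 kN·m.

M_n ≈ 561 kN·m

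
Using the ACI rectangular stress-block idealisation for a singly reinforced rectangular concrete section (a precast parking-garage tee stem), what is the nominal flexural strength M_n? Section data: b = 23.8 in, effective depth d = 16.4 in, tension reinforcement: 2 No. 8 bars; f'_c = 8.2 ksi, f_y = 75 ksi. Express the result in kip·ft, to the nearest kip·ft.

A_s = 2 × 0.79 = 1.58 in².
T = A_s f_y = 1.58 × 75 = 118.5 kips.
a = T/(0.85 f'_c b) = 118.5/(0.85 × 8.2 × 23.8) = 0.714 in.
M_n = T(d − a/2) = 118.5 × (16.4 − 0.357) = 1901.1 kip·in = 1901.1/12 = 158.43 kip·ft.

M_n ≈ 158 kip·ft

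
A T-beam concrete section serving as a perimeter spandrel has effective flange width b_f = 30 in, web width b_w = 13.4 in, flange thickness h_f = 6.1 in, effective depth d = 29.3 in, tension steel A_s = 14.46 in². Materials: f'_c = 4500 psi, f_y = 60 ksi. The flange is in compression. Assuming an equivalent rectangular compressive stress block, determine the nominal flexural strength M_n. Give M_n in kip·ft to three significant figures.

Tension: T = A_s f_y = 14.46 × 60 = 867.6 kips.
Try a within the flange: a = T/(0.85 f'_c b_f) = 867.6/(0.85 × 4.5 × 30) = 7.561 in.
a = 7.561 > h_f = 6.1 in: the block extends into the web. Split into flange-overhang and web parts.
C_f = 0.85 f'_c (b_f − b_w) h_f = 0.85 × 4.5 × (30 − 13.4) × 6.1 = 387.3 kips.
Remaining web compression depth: a_w = (T − C_f)/(0.85 f'_c b_w) = (867.6 − 387.3)/(0.85 × 4.5 × 13.4) = 9.371 in.
M_n = C_f(d − h_f/2) + (T − C_f)(d − a_w/2) = 387.3 × (29.3 − 3.05) + 480.3 × (29.3 − 4.6855) = 10166.6 + 11822.3 = 21988.9 kip·in.
M_n = 21988.9/12 = 1832.41 kip·ft.

M_n ≈ 1830 kip·ft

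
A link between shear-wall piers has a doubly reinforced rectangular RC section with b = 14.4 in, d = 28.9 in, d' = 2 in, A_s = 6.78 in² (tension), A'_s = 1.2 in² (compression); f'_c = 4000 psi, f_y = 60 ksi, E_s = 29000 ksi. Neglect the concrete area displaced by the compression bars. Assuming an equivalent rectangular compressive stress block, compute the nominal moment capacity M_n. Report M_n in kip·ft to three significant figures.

Assume both steels yield.
a = (A_s − A'_s) f_y/(0.85 f'_c b) = (6.78 − 1.2) × 60/(0.85 × 4 × 14.4) = 6.838 in.
c = a/β₁ = 6.838/0.85 = 8.045 in; ε'_s = 0.003(c − d')/c = 0.0023 ≥ ε_y = 0.0021, so the compression steel yields.
M_n = (A_s − A'_s) f_y (d − a/2) + A'_s f_y (d − d') = 334.8 × (28.9 − 3.419) + 72 × (28.9 − 2) = 8531.0 + 1936.8 = 10467.8 kip·in = 10467.8/12 = 872.32 kip·ft.

M_n ≈ 872 kip·ft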